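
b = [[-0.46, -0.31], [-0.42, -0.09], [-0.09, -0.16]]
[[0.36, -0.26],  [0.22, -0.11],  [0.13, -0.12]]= b@[[-0.39, 0.13], [-0.59, 0.65]]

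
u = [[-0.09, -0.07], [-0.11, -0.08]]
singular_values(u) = [0.18, 0.0]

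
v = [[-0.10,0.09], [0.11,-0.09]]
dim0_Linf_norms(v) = [0.11, 0.09]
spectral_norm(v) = 0.20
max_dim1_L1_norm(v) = 0.2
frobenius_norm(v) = 0.20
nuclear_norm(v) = 0.20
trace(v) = -0.19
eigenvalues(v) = [-0.19, 0.0]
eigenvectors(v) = [[-0.69, -0.65],[0.72, -0.76]]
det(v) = -0.00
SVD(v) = [[-0.69,  0.73], [0.73,  0.69]] @ diag([0.19564978784521794, 0.0046000560997899185]) @ [[0.76,  -0.65], [0.65,  0.76]]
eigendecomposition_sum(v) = [[-0.1, 0.09], [0.11, -0.09]] + [[0.00, 0.0],[0.0, 0.0]]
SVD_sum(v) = [[-0.1, 0.09], [0.11, -0.09]] + [[0.0, 0.0], [0.0, 0.00]]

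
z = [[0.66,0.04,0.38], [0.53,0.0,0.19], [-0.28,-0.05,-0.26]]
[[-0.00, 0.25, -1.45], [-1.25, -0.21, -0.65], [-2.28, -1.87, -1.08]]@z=[[0.54, 0.07, 0.42], [-0.75, -0.02, -0.35], [-2.19, -0.04, -0.94]]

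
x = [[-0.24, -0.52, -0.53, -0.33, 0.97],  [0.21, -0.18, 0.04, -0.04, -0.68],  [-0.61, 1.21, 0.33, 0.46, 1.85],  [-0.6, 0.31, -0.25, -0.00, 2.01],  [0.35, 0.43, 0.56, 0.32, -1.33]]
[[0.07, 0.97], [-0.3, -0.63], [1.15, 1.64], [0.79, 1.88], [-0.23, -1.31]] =x @ [[-0.55, -0.61], [0.41, 0.36], [0.03, -0.55], [-0.01, -0.34], [0.17, 0.63]]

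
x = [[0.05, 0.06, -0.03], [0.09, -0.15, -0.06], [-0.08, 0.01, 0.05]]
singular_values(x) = [0.2, 0.11, 0.0]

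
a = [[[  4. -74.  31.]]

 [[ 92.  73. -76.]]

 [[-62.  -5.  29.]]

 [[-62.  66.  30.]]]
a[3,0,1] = 66.0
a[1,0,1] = 73.0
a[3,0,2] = 30.0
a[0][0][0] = 4.0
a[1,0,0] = 92.0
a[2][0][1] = -5.0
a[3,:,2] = [30.0]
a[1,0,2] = -76.0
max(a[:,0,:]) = 92.0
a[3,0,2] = 30.0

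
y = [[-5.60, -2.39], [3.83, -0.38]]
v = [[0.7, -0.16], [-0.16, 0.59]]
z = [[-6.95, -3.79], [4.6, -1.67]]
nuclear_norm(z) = 12.03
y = v @ z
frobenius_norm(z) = 9.31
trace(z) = -8.62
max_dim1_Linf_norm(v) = 0.7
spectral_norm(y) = 7.02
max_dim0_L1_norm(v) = 0.86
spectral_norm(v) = 0.81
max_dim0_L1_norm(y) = 9.43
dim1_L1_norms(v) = [0.86, 0.75]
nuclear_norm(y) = 8.63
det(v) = 0.39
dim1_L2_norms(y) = [6.09, 3.85]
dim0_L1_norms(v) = [0.86, 0.75]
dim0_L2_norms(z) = [8.33, 4.14]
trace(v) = 1.29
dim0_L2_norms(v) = [0.72, 0.61]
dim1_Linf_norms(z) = [6.95, 4.6]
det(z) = 29.04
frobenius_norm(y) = 7.20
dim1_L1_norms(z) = [10.74, 6.27]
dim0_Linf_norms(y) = [5.6, 2.39]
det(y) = 11.28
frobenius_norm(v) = 0.94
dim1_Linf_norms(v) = [0.7, 0.59]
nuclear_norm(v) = 1.29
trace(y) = -5.98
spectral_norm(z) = 8.69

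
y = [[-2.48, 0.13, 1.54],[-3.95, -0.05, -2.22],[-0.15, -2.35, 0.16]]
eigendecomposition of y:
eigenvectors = [[-0.20+0.46j, (-0.2-0.46j), (0.17+0j)], [-0.70+0.00j, (-0.7-0j), (-0.74+0j)], [(-0.44-0.26j), -0.44+0.26j, 0.65+0.00j]]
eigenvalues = [(-2.59+1.75j), (-2.59-1.75j), (2.8+0j)]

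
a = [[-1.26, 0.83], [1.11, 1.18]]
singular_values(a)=[1.7, 1.41]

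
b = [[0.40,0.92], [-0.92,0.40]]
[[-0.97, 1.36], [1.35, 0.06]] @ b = [[-1.64, -0.35],[0.48, 1.27]]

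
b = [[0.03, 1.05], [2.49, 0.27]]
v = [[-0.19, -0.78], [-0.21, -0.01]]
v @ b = [[-1.95,-0.41], [-0.03,-0.22]]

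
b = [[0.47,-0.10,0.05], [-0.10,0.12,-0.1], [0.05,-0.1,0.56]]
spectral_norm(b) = 0.62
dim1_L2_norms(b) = [0.48, 0.19, 0.57]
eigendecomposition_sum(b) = [[0.0,0.02,0.00], [0.02,0.07,0.01], [0.0,0.01,0.00]] + [[0.33, -0.04, -0.20], [-0.04, 0.01, 0.02], [-0.20, 0.02, 0.11]] + [[0.13, -0.08, 0.24], [-0.08, 0.04, -0.14], [0.24, -0.14, 0.44]]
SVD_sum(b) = [[0.13, -0.08, 0.24],[-0.08, 0.04, -0.14],[0.24, -0.14, 0.44]] + [[0.33, -0.04, -0.2], [-0.04, 0.01, 0.02], [-0.2, 0.02, 0.11]] + [[0.0, 0.02, 0.0],  [0.02, 0.07, 0.01],  [0.00, 0.01, 0.0]]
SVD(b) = [[-0.46,  -0.86,  0.22], [0.26,  0.11,  0.96], [-0.85,  0.5,  0.18]] @ diag([0.6183393056499923, 0.4532135856595586, 0.07844710869044877]) @ [[-0.46, 0.26, -0.85], [-0.86, 0.11, 0.5], [0.22, 0.96, 0.18]]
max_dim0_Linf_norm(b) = 0.56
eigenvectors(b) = [[0.22, 0.86, 0.46],[0.96, -0.11, -0.26],[0.18, -0.50, 0.85]]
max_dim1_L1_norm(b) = 0.71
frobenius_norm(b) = 0.77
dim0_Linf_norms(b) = [0.47, 0.12, 0.56]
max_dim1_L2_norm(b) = 0.57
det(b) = 0.02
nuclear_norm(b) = 1.15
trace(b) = 1.15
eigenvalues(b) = [0.08, 0.45, 0.62]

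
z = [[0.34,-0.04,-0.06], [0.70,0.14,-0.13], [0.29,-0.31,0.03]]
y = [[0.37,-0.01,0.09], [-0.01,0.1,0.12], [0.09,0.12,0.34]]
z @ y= [[0.12, -0.01, 0.01], [0.25, -0.01, 0.04], [0.11, -0.03, -0.00]]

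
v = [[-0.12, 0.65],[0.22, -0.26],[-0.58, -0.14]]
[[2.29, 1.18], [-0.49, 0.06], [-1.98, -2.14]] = v @ [[2.46, 3.11],[3.97, 2.39]]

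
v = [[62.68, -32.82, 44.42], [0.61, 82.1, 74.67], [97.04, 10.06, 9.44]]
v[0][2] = 44.42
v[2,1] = 10.06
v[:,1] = [-32.82, 82.1, 10.06]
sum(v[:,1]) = 59.339999999999996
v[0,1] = -32.82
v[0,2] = 44.42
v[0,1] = -32.82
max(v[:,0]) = 97.04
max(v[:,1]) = 82.1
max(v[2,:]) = 97.04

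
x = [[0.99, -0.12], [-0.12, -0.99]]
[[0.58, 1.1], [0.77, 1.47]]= x@ [[0.48, 0.92], [-0.84, -1.60]]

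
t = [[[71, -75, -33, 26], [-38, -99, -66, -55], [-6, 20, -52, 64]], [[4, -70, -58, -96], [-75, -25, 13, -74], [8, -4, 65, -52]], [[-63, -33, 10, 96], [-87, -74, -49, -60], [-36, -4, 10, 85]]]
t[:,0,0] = [71, 4, -63]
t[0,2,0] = -6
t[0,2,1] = 20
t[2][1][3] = -60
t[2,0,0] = -63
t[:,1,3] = [-55, -74, -60]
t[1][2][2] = 65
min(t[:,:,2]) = -66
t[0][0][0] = 71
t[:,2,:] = [[-6, 20, -52, 64], [8, -4, 65, -52], [-36, -4, 10, 85]]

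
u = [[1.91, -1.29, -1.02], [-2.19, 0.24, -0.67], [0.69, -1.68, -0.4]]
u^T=[[1.91, -2.19, 0.69], [-1.29, 0.24, -1.68], [-1.02, -0.67, -0.4]]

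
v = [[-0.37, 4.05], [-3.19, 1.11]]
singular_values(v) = [4.49, 2.78]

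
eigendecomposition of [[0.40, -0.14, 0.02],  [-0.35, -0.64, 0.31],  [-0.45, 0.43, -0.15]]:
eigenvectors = [[0.6, -0.09, -0.11], [-0.39, -0.40, -0.88], [-0.7, -0.91, 0.47]]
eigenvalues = [0.47, -0.01, -0.85]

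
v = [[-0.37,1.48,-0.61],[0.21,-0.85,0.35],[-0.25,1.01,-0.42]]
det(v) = -0.000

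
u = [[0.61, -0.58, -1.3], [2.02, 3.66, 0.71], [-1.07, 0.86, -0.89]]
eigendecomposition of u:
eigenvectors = [[0.36, -0.66, 0.42], [-0.89, 0.62, -0.27], [-0.29, 0.43, 0.86]]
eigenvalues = [3.06, 2.0, -1.68]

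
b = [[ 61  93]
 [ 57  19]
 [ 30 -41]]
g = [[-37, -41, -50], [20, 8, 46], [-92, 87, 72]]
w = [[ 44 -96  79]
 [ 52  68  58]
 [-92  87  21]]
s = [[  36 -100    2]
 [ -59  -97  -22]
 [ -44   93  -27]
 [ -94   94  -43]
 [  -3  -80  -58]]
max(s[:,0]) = 36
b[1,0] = 57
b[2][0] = 30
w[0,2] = 79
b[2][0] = 30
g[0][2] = -50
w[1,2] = 58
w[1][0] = 52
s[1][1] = -97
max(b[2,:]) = 30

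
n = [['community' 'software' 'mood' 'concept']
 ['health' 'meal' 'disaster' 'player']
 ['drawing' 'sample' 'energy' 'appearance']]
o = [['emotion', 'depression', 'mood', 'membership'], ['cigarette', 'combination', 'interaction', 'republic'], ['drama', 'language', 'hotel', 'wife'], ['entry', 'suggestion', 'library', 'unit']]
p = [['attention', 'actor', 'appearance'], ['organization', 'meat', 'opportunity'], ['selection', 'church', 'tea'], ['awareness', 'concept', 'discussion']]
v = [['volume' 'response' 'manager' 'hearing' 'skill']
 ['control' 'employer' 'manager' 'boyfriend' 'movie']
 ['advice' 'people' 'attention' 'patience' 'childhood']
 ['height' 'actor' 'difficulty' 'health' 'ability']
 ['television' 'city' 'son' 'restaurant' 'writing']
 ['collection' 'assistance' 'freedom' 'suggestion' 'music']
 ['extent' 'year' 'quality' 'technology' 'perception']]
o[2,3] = 'wife'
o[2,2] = 'hotel'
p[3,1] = 'concept'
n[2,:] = ['drawing', 'sample', 'energy', 'appearance']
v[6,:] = ['extent', 'year', 'quality', 'technology', 'perception']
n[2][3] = 'appearance'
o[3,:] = ['entry', 'suggestion', 'library', 'unit']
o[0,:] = ['emotion', 'depression', 'mood', 'membership']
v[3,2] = 'difficulty'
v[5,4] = 'music'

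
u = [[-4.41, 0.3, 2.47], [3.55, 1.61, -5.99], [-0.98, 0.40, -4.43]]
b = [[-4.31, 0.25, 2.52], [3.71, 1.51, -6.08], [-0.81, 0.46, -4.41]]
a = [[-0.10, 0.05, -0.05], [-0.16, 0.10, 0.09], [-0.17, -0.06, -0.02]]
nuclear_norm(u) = 13.96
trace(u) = -7.23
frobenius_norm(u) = 9.87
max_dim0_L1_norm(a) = 0.43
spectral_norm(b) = 9.10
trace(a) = -0.02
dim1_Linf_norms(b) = [4.31, 6.08, 4.41]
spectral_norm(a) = 0.26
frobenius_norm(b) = 9.92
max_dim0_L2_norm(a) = 0.25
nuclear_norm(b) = 13.79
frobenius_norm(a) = 0.30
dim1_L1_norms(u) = [7.18, 11.15, 5.81]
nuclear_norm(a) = 0.47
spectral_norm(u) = 8.96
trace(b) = -7.21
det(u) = 34.77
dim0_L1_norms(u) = [8.94, 2.31, 12.89]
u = a + b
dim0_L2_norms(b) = [5.74, 1.6, 7.92]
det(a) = -0.00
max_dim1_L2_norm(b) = 7.28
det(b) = 29.35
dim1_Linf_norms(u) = [4.41, 5.99, 4.43]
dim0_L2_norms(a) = [0.25, 0.13, 0.1]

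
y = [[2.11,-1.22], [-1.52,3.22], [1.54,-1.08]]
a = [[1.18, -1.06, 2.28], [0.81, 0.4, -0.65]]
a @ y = [[7.61, -7.32], [0.1, 1.0]]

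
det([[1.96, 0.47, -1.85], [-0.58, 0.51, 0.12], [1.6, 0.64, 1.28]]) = 3.764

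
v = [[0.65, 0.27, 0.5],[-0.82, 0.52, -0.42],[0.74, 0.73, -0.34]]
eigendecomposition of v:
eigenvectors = [[-0.25-0.43j, -0.25+0.43j, (-0.38+0j)], [(0.77+0j), (0.77-0j), (0.06+0j)], [(0.12-0.38j), 0.12+0.38j, (0.92+0j)]]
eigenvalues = [(0.71+0.66j), (0.71-0.66j), (-0.6+0j)]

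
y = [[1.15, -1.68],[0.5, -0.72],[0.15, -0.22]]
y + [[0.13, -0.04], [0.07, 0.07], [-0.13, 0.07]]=[[1.28, -1.72], [0.57, -0.65], [0.02, -0.15]]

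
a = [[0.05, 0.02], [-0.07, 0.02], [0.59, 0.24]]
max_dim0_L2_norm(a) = 0.6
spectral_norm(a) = 0.64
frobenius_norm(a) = 0.64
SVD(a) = [[-0.08, -0.00], [0.09, -1.00], [-0.99, -0.09]] @ diag([0.6417944356137356, 0.04472026850597453]) @ [[-0.93, -0.37], [0.37, -0.93]]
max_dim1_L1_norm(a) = 0.83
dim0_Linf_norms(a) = [0.59, 0.24]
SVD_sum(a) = [[0.05, 0.02],  [-0.05, -0.02],  [0.59, 0.24]] + [[-0.0, 0.00],[-0.02, 0.04],[-0.0, 0.00]]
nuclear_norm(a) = 0.69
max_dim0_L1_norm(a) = 0.71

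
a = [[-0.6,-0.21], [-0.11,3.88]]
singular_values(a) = [3.89, 0.6]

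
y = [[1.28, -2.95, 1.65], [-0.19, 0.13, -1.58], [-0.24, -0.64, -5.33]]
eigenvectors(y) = [[-0.12, 0.99, -0.93], [0.27, -0.11, -0.35], [0.96, -0.02, 0.08]]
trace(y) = -3.92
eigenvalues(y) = [-5.48, 1.55, 0.01]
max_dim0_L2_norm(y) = 5.8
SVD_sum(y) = [[0.25,  -0.17,  2.01], [-0.19,  0.13,  -1.58], [-0.64,  0.44,  -5.19]] + [[1.03, -2.78, -0.36],[0.0, -0.0, -0.00],[0.4, -1.08, -0.14]] + [[0.00, 0.0, -0.00], [0.00, 0.00, -0.0], [-0.00, -0.0, 0.0]]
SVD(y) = [[-0.35, -0.93, -0.10], [0.27, -0.00, -0.96], [0.9, -0.36, 0.25]] @ diag([5.849942057479241, 3.204226517339717, 0.0032170969103329536]) @ [[-0.12, 0.08, -0.99], [-0.35, 0.93, 0.12], [-0.93, -0.36, 0.08]]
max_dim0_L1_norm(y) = 8.56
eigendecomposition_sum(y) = [[0.03, 0.09, 0.65], [-0.06, -0.20, -1.47], [-0.21, -0.72, -5.31]] + [[1.25, -3.05, 1.0], [-0.13, 0.32, -0.11], [-0.03, 0.08, -0.03]] + [[0.00, 0.01, -0.0], [0.00, 0.01, -0.0], [-0.00, -0.0, 0.0]]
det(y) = -0.06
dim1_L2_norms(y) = [3.61, 1.6, 5.37]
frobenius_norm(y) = 6.67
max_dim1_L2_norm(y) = 5.37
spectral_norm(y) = 5.85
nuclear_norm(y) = 9.06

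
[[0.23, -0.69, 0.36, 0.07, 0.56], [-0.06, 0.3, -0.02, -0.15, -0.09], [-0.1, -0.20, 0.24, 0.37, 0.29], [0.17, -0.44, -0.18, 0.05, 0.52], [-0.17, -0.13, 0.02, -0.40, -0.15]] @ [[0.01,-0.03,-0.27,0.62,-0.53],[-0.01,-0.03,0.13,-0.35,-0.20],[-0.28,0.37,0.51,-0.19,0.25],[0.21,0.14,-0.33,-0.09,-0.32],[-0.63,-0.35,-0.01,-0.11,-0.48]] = [[-0.43,-0.04,0.0,0.25,-0.19], [0.03,-0.00,0.10,-0.12,0.06], [-0.17,0.05,-0.00,-0.10,-0.10], [-0.26,-0.23,-0.22,0.23,-0.31], [0.0,0.01,0.17,-0.01,0.32]]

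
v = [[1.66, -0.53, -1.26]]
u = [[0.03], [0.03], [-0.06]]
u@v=[[0.05, -0.02, -0.04], [0.05, -0.02, -0.04], [-0.1, 0.03, 0.08]]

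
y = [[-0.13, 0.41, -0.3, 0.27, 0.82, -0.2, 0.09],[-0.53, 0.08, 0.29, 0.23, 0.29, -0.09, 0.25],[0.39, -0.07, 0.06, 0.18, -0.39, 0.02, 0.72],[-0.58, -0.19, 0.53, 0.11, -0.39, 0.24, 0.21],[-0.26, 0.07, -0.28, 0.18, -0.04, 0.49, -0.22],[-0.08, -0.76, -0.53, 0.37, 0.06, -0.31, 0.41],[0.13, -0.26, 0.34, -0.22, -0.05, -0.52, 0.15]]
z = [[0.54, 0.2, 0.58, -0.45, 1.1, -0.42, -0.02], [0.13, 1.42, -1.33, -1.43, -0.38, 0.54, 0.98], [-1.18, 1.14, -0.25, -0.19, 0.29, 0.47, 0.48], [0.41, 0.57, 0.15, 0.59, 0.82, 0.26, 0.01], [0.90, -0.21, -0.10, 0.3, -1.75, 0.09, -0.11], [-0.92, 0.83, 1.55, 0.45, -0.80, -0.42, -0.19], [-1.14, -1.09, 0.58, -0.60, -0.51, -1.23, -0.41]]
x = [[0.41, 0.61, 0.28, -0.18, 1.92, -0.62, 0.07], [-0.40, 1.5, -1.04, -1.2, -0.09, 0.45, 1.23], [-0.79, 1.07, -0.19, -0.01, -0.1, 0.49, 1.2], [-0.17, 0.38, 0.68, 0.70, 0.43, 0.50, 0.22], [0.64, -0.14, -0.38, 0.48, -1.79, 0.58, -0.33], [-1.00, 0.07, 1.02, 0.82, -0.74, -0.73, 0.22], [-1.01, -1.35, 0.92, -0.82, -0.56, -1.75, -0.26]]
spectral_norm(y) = 1.32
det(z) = 0.04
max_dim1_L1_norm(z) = 6.21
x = y + z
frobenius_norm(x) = 5.71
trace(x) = -0.36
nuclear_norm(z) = 11.68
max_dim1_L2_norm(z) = 2.69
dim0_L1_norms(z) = [5.22, 5.46, 4.54, 4.01, 5.65, 3.43, 2.2]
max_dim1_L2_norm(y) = 1.13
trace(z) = -0.28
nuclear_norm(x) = 12.26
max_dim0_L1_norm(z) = 5.65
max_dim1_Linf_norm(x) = 1.92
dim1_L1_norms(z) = [3.31, 6.21, 4.0, 2.81, 3.46, 5.16, 5.56]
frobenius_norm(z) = 5.35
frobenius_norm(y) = 2.39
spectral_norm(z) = 3.29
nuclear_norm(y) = 5.25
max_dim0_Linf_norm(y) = 0.82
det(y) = -0.00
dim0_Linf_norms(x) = [1.01, 1.5, 1.04, 1.2, 1.92, 1.75, 1.23]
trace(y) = -0.08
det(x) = -1.85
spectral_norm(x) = 3.58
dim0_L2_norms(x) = [1.85, 2.4, 1.92, 1.88, 2.82, 2.24, 1.8]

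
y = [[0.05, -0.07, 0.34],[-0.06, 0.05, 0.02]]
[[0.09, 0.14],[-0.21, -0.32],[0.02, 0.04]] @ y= [[-0.00, 0.00, 0.03], [0.01, -0.0, -0.08], [-0.00, 0.00, 0.01]]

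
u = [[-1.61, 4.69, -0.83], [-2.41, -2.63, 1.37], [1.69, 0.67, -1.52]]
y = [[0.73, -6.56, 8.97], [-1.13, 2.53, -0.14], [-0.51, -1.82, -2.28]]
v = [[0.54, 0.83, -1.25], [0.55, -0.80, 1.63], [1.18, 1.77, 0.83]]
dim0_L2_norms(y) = [1.44, 7.26, 9.26]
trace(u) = -5.76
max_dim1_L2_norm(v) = 2.28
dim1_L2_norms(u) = [5.03, 3.82, 2.37]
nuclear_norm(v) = 5.26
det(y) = 42.06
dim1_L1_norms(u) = [7.13, 6.41, 3.88]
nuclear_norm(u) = 9.93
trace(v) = 0.57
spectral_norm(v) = 2.39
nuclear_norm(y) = 15.81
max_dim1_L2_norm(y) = 11.14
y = u @ v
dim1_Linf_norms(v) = [1.25, 1.63, 1.77]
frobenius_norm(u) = 6.74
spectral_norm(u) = 5.67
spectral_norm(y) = 11.29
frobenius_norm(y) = 11.85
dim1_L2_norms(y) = [11.14, 2.77, 2.96]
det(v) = -3.10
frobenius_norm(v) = 3.37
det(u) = -13.63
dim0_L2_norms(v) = [1.41, 2.11, 2.22]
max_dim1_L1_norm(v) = 3.78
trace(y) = 0.98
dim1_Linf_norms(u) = [4.69, 2.63, 1.69]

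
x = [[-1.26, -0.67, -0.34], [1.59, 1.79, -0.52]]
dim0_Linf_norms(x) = [1.59, 1.79, 0.52]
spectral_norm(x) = 2.77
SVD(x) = [[-0.48, 0.88], [0.88, 0.48]] @ diag([2.7683577889081663, 0.7006391029563578]) @ [[0.72, 0.68, -0.11], [-0.48, 0.39, -0.78]]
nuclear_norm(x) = 3.47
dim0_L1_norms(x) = [2.85, 2.46, 0.86]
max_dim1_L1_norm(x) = 3.9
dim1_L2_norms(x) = [1.47, 2.45]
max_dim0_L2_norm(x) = 2.03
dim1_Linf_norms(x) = [1.26, 1.79]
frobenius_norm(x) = 2.86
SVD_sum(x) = [[-0.96, -0.91, 0.14], [1.75, 1.66, -0.26]] + [[-0.3, 0.24, -0.48], [-0.16, 0.13, -0.26]]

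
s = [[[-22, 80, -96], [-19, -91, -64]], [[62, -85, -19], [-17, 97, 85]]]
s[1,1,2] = 85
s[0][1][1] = -91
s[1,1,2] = 85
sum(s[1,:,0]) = 45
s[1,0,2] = -19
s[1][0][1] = -85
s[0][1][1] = -91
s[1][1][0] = -17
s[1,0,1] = -85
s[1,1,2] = 85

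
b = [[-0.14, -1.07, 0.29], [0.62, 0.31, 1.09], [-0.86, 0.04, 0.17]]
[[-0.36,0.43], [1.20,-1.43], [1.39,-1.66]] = b @ [[-1.26, 1.51],[0.92, -1.1],[1.56, -1.86]]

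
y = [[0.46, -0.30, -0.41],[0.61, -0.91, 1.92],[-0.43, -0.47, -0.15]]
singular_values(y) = [2.21, 0.68, 0.65]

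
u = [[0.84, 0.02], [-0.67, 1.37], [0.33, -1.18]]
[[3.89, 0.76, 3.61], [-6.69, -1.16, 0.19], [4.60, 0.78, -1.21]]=u @ [[4.69, 0.92, 4.24], [-2.59, -0.4, 2.21]]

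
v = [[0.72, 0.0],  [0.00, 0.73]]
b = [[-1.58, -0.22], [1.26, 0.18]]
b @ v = [[-1.14, -0.16], [0.91, 0.13]]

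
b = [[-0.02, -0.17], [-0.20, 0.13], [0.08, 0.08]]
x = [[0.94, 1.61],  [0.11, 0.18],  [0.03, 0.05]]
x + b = [[0.92, 1.44], [-0.09, 0.31], [0.11, 0.13]]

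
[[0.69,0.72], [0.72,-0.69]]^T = [[0.69,0.72], [0.72,-0.69]]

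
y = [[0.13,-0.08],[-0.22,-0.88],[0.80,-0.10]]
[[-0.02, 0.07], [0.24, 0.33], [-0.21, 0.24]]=y @ [[-0.29, 0.24],[-0.20, -0.43]]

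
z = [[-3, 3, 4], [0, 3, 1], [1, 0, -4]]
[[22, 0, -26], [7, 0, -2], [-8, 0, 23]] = z@[[-4, 0, 3], [2, 0, 1], [1, 0, -5]]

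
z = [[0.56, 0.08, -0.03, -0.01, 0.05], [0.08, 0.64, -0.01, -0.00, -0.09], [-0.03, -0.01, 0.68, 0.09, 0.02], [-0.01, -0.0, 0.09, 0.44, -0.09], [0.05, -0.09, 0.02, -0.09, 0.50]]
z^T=[[0.56,0.08,-0.03,-0.01,0.05], [0.08,0.64,-0.01,-0.0,-0.09], [-0.03,-0.01,0.68,0.09,0.02], [-0.01,-0.00,0.09,0.44,-0.09], [0.05,-0.09,0.02,-0.09,0.5]]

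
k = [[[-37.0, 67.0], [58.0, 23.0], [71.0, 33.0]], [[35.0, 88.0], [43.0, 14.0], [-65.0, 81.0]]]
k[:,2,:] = [[71.0, 33.0], [-65.0, 81.0]]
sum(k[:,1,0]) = 101.0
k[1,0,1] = 88.0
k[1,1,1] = 14.0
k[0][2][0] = 71.0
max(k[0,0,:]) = 67.0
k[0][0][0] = -37.0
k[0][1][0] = 58.0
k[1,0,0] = 35.0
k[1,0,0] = 35.0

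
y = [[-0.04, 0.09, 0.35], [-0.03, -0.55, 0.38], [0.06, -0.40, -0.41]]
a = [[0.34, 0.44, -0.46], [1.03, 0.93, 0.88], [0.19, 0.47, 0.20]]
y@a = [[0.15, 0.23, 0.17], [-0.50, -0.35, -0.39], [-0.47, -0.54, -0.46]]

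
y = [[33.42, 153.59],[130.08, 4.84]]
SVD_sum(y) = [[78.56, 125.28], [38.89, 62.02]] + [[-45.14, 28.31], [91.19, -57.18]]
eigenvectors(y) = [[0.77, -0.70], [0.64, 0.71]]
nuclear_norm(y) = 285.11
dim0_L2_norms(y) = [134.3, 153.67]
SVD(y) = [[-0.90, -0.44], [-0.44, 0.9]] @ diag([165.0060410825987, 120.10005373124429]) @ [[-0.53, -0.85],[0.85, -0.53]]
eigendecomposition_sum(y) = [[88.71, 87.14], [73.8, 72.49]] + [[-55.29, 66.45],[56.28, -67.65]]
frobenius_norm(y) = 204.09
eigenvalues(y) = [161.2, -122.94]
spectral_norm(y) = 165.01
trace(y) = 38.26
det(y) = -19817.23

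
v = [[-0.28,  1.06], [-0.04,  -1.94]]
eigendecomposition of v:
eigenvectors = [[1.00, -0.54], [-0.02, 0.84]]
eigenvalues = [-0.31, -1.91]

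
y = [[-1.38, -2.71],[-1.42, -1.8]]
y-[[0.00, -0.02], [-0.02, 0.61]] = [[-1.38, -2.69], [-1.4, -2.41]]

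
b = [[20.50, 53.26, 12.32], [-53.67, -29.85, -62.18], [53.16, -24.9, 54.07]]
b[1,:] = [-53.67, -29.85, -62.18]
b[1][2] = -62.18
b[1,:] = [-53.67, -29.85, -62.18]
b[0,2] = 12.32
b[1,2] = -62.18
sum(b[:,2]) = 4.210000000000001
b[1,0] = -53.67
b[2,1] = -24.9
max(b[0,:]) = 53.26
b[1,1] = -29.85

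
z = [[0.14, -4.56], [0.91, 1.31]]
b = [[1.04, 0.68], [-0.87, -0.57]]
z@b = [[4.11, 2.69], [-0.19, -0.13]]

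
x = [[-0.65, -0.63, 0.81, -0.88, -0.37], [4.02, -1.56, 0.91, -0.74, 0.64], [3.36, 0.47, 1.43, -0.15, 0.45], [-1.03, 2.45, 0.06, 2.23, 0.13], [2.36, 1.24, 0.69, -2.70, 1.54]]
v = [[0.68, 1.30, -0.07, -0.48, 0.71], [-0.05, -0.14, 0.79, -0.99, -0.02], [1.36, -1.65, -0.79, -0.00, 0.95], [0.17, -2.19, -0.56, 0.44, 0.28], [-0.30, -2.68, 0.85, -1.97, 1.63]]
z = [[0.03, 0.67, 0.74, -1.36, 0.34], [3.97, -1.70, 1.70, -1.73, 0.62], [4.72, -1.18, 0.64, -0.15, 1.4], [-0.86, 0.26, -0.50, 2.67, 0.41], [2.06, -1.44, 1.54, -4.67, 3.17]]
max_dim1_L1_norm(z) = 12.88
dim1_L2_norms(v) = [1.7, 1.28, 2.47, 2.33, 3.81]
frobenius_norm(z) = 10.14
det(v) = -0.01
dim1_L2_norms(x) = [1.54, 4.51, 3.71, 3.47, 4.15]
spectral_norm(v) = 4.50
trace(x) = 2.99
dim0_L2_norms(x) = [5.87, 3.25, 2.0, 3.69, 1.77]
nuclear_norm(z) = 16.86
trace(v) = 1.82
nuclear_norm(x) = 14.37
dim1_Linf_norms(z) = [1.36, 3.97, 4.72, 2.67, 4.67]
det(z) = 52.07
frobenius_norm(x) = 8.11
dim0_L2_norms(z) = [6.56, 2.62, 2.54, 5.81, 3.56]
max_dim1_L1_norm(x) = 8.53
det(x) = 20.61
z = v + x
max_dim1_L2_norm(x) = 4.51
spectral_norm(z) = 8.86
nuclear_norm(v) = 9.48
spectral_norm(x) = 6.70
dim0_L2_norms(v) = [1.56, 4.05, 1.51, 2.3, 2.04]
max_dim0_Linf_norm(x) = 4.02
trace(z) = 4.81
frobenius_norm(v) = 5.53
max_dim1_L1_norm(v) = 7.43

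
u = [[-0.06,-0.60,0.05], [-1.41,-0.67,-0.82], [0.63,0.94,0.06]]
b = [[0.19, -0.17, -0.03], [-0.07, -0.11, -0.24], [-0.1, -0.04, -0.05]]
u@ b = [[0.03, 0.07, 0.14], [-0.14, 0.35, 0.24], [0.05, -0.21, -0.25]]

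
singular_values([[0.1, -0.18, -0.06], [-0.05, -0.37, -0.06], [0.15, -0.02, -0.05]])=[0.42, 0.19, 0.01]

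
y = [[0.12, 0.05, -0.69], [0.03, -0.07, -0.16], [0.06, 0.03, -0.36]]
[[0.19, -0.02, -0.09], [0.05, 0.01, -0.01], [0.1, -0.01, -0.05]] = y@[[0.1, 0.01, 0.07], [-0.08, -0.20, -0.18], [-0.26, 0.01, 0.13]]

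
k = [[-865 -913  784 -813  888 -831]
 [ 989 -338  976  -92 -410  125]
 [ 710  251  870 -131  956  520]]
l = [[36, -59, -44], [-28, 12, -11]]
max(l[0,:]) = 36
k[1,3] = -92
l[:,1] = [-59, 12]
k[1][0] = 989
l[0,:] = [36, -59, -44]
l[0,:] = [36, -59, -44]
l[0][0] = 36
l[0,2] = -44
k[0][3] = -813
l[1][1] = 12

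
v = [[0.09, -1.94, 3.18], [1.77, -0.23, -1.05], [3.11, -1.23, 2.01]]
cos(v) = [[-0.08, -0.2, -0.27],[1.66, 1.61, -1.35],[0.64, 1.15, -1.0]]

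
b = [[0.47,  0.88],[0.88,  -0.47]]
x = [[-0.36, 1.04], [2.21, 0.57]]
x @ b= [[0.75, -0.81], [1.54, 1.68]]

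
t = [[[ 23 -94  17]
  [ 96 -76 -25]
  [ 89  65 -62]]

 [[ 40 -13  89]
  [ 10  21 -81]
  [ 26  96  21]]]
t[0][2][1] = 65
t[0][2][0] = 89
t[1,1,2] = -81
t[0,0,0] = 23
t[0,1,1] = -76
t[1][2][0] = 26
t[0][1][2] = -25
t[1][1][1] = 21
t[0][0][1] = -94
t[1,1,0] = 10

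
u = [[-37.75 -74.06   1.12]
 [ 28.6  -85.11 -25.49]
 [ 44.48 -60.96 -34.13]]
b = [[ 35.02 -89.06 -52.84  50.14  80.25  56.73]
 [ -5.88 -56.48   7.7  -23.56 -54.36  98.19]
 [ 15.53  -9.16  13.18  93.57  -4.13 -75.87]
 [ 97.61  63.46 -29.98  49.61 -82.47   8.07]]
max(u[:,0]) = 44.48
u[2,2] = -34.13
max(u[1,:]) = 28.6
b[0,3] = 50.14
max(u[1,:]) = 28.6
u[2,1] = -60.96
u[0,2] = 1.12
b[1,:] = [-5.88, -56.48, 7.7, -23.56, -54.36, 98.19]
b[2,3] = 93.57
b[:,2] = [-52.84, 7.7, 13.18, -29.98]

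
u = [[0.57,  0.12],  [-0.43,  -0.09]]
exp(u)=[[1.73, 0.15], [-0.55, 0.88]]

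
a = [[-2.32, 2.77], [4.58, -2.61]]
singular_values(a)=[6.3, 1.05]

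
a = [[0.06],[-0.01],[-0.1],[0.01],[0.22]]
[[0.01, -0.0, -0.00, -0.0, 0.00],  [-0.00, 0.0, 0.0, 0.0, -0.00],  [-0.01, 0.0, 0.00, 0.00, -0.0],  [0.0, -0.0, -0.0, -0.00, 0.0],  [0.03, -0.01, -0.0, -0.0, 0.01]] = a @ [[0.13, -0.04, -0.01, -0.02, 0.04]]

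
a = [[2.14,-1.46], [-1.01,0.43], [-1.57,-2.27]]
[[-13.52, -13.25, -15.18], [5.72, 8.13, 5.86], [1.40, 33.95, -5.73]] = a @[[-4.58, -11.14, -3.65], [2.55, -7.25, 5.05]]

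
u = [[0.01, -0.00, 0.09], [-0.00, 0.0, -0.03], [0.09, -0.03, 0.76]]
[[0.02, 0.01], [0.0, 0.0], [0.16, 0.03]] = u@[[2.76, 0.6], [1.86, 0.4], [-0.04, -0.01]]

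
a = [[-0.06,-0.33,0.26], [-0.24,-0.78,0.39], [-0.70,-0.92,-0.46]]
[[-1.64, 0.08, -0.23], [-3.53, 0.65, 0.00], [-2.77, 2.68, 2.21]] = a @ [[0.71,0.03,0.16],[3.39,-1.89,-1.29],[-1.84,-2.1,-2.47]]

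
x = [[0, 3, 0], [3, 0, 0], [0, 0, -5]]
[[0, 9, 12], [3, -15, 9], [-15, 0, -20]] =x@[[1, -5, 3], [0, 3, 4], [3, 0, 4]]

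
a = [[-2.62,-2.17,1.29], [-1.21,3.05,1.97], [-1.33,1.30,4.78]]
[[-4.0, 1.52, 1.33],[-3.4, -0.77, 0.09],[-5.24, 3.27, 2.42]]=a @ [[1.31, 0.51, 0.08], [-0.15, -0.71, -0.34], [-0.69, 1.02, 0.62]]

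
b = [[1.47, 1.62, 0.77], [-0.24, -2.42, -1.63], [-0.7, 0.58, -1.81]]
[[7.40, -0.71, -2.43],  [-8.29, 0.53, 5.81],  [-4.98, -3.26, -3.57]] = b @ [[2.02, 0.07, 1.25],[1.56, -1.17, -2.90],[2.47, 1.40, 0.56]]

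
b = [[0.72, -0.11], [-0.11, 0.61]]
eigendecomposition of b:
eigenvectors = [[0.85, 0.53], [-0.53, 0.85]]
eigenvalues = [0.79, 0.54]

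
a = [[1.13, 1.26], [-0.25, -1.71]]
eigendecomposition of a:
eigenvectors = [[1.0,-0.42], [-0.09,0.91]]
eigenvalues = [1.01, -1.59]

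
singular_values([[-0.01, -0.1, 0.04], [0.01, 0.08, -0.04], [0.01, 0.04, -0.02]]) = [0.15, 0.01, 0.0]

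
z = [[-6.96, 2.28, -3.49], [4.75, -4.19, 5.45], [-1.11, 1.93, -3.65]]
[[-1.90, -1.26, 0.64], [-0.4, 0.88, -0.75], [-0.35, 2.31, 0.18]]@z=[[6.53,  2.18,  -2.57], [7.80,  -6.05,  8.93], [13.21,  -10.13,  13.15]]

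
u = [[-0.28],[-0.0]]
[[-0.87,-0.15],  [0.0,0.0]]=u @ [[3.11, 0.54]]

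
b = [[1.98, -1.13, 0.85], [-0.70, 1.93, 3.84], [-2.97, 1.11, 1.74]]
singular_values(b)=[5.29, 3.04, 0.87]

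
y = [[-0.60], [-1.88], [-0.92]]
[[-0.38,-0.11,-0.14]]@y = [[0.56]]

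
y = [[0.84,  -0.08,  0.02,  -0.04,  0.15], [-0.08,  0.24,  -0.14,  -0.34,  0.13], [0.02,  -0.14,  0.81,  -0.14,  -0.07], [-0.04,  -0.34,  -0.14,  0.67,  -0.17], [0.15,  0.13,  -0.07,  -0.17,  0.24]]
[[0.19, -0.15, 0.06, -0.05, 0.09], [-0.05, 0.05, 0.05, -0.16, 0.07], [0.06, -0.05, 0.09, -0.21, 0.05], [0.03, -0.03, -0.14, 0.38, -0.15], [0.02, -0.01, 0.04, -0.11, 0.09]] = y @ [[0.21, -0.13, 0.05, 0.01, 0.05],[-0.13, 0.31, 0.00, 0.09, -0.07],[0.05, 0.00, 0.09, -0.17, 0.04],[0.01, 0.09, -0.17, 0.53, -0.19],[0.05, -0.07, 0.04, -0.19, 0.25]]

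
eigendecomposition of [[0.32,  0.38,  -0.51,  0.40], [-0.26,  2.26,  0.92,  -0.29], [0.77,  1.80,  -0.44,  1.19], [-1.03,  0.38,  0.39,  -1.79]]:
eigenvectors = [[0.87,0.37,-0.48,-0.04],[-0.02,-0.19,0.22,-0.85],[0.15,0.71,-0.79,-0.52],[-0.47,-0.57,0.32,-0.11]]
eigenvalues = [0.0, -1.48, -0.95, 2.78]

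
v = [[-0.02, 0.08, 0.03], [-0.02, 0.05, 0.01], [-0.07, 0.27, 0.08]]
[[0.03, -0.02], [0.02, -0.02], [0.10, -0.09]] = v @ [[0.25,0.60], [0.51,-0.21], [-0.29,0.16]]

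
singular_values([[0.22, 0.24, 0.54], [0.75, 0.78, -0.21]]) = [1.13, 0.58]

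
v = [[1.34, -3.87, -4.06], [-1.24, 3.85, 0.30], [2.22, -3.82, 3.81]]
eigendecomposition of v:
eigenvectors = [[0.91+0.00j,  -0.25+0.54j,  (-0.25-0.54j)], [0.37+0.00j,  (-0.22-0.22j),  -0.22+0.22j], [(-0.19+0j),  0.74+0.00j,  0.74-0.00j]]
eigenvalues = [(0.63+0j), (4.18+2.74j), (4.18-2.74j)]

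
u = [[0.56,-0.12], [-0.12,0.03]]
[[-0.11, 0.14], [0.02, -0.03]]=u@[[-0.22,0.28], [-0.10,0.12]]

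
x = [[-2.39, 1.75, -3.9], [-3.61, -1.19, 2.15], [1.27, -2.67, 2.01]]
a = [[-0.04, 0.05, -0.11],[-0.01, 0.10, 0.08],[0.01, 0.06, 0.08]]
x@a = [[0.04,  -0.18,  0.09], [0.18,  -0.17,  0.47], [-0.00,  -0.08,  -0.19]]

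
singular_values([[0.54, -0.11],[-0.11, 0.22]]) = [0.57, 0.19]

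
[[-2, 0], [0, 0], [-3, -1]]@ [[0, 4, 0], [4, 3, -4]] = [[0, -8, 0], [0, 0, 0], [-4, -15, 4]]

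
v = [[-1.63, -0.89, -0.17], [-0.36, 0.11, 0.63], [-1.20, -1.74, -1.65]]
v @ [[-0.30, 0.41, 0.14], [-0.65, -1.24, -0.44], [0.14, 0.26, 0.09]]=[[1.04, 0.39, 0.15], [0.12, -0.12, -0.04], [1.26, 1.24, 0.45]]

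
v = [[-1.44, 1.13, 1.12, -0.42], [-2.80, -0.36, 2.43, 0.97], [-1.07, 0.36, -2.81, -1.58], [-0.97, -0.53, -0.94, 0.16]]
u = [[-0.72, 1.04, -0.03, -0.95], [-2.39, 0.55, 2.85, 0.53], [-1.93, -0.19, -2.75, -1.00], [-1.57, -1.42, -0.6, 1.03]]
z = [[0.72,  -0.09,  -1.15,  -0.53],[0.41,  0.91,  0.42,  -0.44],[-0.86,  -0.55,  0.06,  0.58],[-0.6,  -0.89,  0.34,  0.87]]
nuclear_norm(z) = 4.01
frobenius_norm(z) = 2.63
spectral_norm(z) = 2.21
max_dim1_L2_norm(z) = 1.46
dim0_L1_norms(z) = [2.59, 2.44, 1.97, 2.42]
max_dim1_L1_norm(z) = 2.7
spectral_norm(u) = 4.18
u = z + v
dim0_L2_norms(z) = [1.34, 1.39, 1.27, 1.25]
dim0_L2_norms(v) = [3.46, 1.35, 3.99, 1.91]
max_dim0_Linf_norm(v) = 2.81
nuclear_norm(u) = 10.03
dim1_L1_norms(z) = [2.49, 2.18, 2.05, 2.7]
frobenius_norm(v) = 5.78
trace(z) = 2.56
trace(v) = -4.45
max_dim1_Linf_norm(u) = 2.85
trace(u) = -1.89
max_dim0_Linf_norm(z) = 1.15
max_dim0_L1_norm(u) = 6.61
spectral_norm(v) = 4.55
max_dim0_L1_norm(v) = 7.3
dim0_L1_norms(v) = [6.28, 2.38, 7.3, 3.13]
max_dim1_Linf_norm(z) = 1.15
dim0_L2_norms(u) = [3.52, 1.85, 4.01, 1.8]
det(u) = -1.19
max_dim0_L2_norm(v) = 3.99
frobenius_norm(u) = 5.93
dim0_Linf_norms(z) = [0.86, 0.91, 1.15, 0.87]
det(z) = -0.07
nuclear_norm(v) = 9.53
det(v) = -4.52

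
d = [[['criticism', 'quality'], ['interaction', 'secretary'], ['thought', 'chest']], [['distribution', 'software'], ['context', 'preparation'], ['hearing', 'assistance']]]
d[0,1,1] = 'secretary'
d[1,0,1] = 'software'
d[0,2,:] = ['thought', 'chest']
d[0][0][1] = 'quality'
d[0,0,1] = 'quality'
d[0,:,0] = ['criticism', 'interaction', 'thought']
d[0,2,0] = 'thought'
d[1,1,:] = ['context', 'preparation']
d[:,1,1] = ['secretary', 'preparation']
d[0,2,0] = 'thought'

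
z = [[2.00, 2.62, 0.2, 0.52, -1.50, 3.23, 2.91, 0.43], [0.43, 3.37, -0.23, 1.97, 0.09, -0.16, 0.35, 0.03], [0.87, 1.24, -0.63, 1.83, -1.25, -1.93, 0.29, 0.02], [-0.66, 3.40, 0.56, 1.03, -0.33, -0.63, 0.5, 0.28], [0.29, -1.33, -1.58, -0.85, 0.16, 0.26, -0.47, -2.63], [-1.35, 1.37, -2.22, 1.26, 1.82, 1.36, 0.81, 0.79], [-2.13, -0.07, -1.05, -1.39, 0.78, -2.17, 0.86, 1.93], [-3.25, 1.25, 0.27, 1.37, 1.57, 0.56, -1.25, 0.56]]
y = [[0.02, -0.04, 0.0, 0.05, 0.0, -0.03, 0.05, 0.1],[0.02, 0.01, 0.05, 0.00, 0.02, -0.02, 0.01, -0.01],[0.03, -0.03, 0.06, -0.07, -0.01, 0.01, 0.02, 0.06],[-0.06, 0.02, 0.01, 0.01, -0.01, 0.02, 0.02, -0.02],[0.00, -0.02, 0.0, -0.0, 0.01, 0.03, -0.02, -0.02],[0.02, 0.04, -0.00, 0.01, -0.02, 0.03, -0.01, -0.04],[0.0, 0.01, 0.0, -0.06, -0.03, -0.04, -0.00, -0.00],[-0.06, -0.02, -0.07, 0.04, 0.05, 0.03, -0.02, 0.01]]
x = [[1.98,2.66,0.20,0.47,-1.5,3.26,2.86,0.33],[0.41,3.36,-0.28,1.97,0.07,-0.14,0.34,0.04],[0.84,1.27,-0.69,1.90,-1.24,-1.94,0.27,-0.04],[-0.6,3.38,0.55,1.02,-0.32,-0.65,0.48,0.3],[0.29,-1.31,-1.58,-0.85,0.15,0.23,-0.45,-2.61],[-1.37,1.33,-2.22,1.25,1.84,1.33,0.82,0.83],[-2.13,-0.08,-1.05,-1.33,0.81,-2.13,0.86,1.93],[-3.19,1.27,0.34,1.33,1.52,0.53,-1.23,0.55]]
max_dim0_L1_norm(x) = 14.66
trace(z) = 8.71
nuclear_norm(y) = 0.61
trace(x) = 8.56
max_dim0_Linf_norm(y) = 0.1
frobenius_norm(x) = 11.73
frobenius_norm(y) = 0.26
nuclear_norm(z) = 27.54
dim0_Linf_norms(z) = [3.25, 3.4, 2.22, 1.97, 1.82, 3.23, 2.91, 2.63]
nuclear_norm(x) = 27.43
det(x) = 170.47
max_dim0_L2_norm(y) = 0.13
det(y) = 0.00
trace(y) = 0.15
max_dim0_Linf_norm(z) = 3.4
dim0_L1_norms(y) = [0.21, 0.19, 0.19, 0.24, 0.15, 0.21, 0.15, 0.26]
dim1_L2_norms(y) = [0.13, 0.06, 0.12, 0.07, 0.05, 0.07, 0.08, 0.12]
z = x + y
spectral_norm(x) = 7.30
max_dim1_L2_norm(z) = 5.7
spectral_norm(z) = 7.33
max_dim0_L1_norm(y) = 0.26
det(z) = 132.48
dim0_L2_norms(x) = [4.67, 6.04, 3.09, 3.82, 3.2, 4.63, 3.42, 3.42]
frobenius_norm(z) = 11.78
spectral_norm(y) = 0.17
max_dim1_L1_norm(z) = 13.41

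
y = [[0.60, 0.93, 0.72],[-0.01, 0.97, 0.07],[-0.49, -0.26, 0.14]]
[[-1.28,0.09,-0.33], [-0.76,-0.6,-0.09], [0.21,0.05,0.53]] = y @ [[-0.21,0.43,-0.88], [-0.74,-0.66,-0.14], [-0.64,0.62,0.46]]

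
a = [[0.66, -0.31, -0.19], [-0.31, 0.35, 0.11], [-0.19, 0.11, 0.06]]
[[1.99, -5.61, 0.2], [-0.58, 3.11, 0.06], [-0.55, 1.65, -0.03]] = a @ [[3.19, -8.33, 1.16], [2.03, 2.75, 0.52], [-2.73, -3.91, 2.15]]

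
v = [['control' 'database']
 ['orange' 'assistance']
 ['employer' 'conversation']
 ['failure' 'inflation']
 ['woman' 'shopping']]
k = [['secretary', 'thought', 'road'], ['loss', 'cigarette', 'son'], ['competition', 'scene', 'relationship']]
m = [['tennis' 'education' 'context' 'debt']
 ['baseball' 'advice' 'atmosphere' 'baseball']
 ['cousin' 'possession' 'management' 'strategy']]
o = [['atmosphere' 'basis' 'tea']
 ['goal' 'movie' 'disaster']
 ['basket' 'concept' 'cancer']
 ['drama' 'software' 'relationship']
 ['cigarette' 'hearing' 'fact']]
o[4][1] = 'hearing'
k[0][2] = 'road'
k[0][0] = 'secretary'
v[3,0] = 'failure'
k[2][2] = 'relationship'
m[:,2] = ['context', 'atmosphere', 'management']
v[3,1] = 'inflation'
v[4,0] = 'woman'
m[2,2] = 'management'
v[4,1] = 'shopping'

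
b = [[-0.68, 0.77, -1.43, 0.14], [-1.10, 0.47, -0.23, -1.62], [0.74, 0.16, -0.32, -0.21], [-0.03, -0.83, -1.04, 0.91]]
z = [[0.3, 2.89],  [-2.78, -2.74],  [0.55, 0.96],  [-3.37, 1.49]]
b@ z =[[-3.6, -5.24], [3.70, -7.10], [0.31, 1.08], [-1.34, 2.54]]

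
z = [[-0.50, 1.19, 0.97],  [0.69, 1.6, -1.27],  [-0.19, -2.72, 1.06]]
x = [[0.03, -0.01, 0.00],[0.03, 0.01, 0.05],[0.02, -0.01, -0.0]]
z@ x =[[0.04, 0.01, 0.06], [0.04, 0.02, 0.08], [-0.07, -0.04, -0.14]]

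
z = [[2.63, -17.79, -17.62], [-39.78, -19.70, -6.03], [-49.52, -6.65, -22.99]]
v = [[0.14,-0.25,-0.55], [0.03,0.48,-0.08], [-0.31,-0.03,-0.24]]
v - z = [[-2.49,17.54,17.07],[39.81,20.18,5.95],[49.21,6.62,22.75]]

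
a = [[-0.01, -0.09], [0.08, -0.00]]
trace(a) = -0.01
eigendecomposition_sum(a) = [[-0.01+0.04j,-0.05-0.00j], [(0.04+0j),0.04j]] + [[-0.01-0.04j, -0.05+0.00j], [(0.04-0j), 0.00-0.04j]]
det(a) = 0.01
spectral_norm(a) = 0.09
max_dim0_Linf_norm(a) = 0.09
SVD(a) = [[0.93, -0.36], [-0.36, -0.93]] @ diag([0.09221799964149748, 0.07807586401776653]) @ [[-0.41, -0.91],[-0.91, 0.41]]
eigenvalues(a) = [(-0.01+0.08j), (-0.01-0.08j)]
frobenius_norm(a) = 0.12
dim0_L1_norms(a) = [0.09, 0.09]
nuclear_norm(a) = 0.17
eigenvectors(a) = [[0.73+0.00j, (0.73-0j)], [-0.04-0.68j, -0.04+0.68j]]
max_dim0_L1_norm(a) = 0.09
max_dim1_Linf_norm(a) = 0.09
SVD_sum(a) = [[-0.04, -0.08],[0.01, 0.03]] + [[0.03, -0.01], [0.07, -0.03]]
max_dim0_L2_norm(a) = 0.09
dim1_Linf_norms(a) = [0.09, 0.08]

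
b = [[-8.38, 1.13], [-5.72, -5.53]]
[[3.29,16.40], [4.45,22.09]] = b@ [[-0.44, -2.19], [-0.35, -1.73]]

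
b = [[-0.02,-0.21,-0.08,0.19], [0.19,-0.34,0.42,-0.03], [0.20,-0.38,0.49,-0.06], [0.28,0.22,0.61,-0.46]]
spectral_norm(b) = 1.06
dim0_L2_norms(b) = [0.39, 0.59, 0.89, 0.5]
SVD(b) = [[-0.10, -0.42, 0.78, 0.45], [0.46, -0.45, 0.23, -0.73], [0.54, -0.49, -0.48, 0.49], [0.7, 0.62, 0.33, 0.17]] @ diag([1.064419802403369, 0.6484602997733107, 0.03314982600858978, 0.0032882982043456943]) @ [[0.37, -0.18, 0.84, -0.36], [-0.0, 0.87, -0.03, -0.49], [0.74, 0.34, 0.00, 0.59], [-0.57, 0.32, 0.55, 0.53]]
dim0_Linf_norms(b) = [0.28, 0.38, 0.61, 0.46]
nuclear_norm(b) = 1.75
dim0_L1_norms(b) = [0.69, 1.15, 1.6, 0.74]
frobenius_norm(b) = 1.25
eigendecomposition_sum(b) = [[(0.02-0j), (-0.4+0j), 0.05+0.00j, 0.21-0.00j], [(-0.01+0j), 0.17-0.00j, (-0.02-0j), (-0.09+0j)], [-0.01+0.00j, 0.23-0.00j, (-0.03-0j), -0.12+0.00j], [(-0.06+0j), 1.07-0.00j, (-0.13-0j), -0.56+0.00j]] + [[-0.05+0.00j,0.11+0.00j,-0.08-0.00j,-0.02+0.00j], [(0.05-0j),(-0.11-0j),(0.07+0j),(0.02-0j)], [(0.07-0j),(-0.15-0j),0.10+0.00j,0.03-0.00j], [0.09-0.00j,(-0.2-0j),(0.13+0j),0.04-0.00j]] + [[(0.01-0.03j), 0.04+0.09j, -0.03-0.08j, -0.01j], [(0.07+0.02j), -0.20+0.07j, (0.18-0.05j), 0.02+0.01j], [0.07+0.04j, (-0.23+0.01j), 0.21+0.01j, 0.02+0.01j], [(0.12+0.03j), -0.33+0.13j, 0.31-0.09j, (0.03+0.01j)]] + [[0.01+0.03j, 0.04-0.09j, (-0.03+0.08j), 0.00+0.01j],[(0.07-0.02j), -0.20-0.07j, 0.18+0.05j, 0.02-0.01j],[0.07-0.04j, -0.23-0.01j, (0.21-0.01j), (0.02-0.01j)],[(0.12-0.03j), -0.33-0.13j, (0.31+0.09j), (0.03-0.01j)]]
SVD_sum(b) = [[-0.04,0.02,-0.09,0.04], [0.18,-0.09,0.41,-0.18], [0.21,-0.1,0.48,-0.21], [0.27,-0.13,0.62,-0.27]] + [[0.00, -0.24, 0.01, 0.14], [0.00, -0.26, 0.01, 0.15], [0.00, -0.27, 0.01, 0.16], [-0.00, 0.35, -0.01, -0.20]] + [[0.02, 0.01, 0.0, 0.02], [0.01, 0.0, 0.00, 0.00], [-0.01, -0.01, -0.00, -0.01], [0.01, 0.0, 0.00, 0.01]] + [[-0.00, 0.0, 0.0, 0.0], [0.0, -0.00, -0.00, -0.0], [-0.0, 0.00, 0.0, 0.00], [-0.00, 0.0, 0.0, 0.00]]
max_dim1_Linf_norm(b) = 0.61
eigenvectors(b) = [[(-0.34+0j),0.39+0.00j,0.00+0.20j,0.00-0.20j], [0.14+0.00j,(-0.39+0j),(-0.44-0.01j),-0.44+0.01j], [0.20+0.00j,-0.51+0.00j,-0.46-0.16j,(-0.46+0.16j)], [(0.91+0j),-0.67+0.00j,(-0.73+0j),(-0.73-0j)]]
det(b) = 0.00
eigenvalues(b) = [(-0.4+0j), (-0.03+0j), (0.05+0.06j), (0.05-0.06j)]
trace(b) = -0.33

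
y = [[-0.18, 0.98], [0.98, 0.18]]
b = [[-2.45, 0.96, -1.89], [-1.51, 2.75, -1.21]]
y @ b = [[-1.04, 2.52, -0.85], [-2.67, 1.44, -2.07]]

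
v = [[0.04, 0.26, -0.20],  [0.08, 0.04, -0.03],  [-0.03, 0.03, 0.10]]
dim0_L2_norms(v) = [0.09, 0.26, 0.23]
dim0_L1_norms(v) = [0.15, 0.33, 0.33]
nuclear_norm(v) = 0.51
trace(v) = 0.18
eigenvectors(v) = [[0.89, -0.88, 0.61], [-0.41, -0.46, 0.56], [0.18, 0.12, 0.56]]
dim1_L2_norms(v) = [0.33, 0.09, 0.11]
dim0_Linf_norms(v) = [0.08, 0.26, 0.2]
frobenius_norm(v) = 0.36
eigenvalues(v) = [-0.12, 0.2, 0.1]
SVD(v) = [[-0.97, -0.18, 0.14], [-0.19, 0.27, -0.94], [0.13, -0.95, -0.30]] @ diag([0.33879653996148545, 0.10208425301932414, 0.06852524932907848]) @ [[-0.17, -0.76, 0.63], [0.42, -0.64, -0.65], [-0.89, -0.15, -0.42]]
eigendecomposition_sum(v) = [[-0.06, 0.11, -0.04],  [0.03, -0.05, 0.02],  [-0.01, 0.02, -0.01]] + [[0.1,  0.12,  -0.24], [0.05,  0.06,  -0.12], [-0.01,  -0.02,  0.03]] + [[-0.0, 0.03, 0.08],[-0.00, 0.03, 0.08],[-0.00, 0.03, 0.07]]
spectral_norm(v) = 0.34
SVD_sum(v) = [[0.06, 0.25, -0.21], [0.01, 0.05, -0.04], [-0.01, -0.03, 0.03]] + [[-0.01, 0.01, 0.01], [0.01, -0.02, -0.02], [-0.04, 0.06, 0.06]] + [[-0.01,-0.0,-0.00], [0.06,0.01,0.03], [0.02,0.00,0.01]]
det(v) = -0.00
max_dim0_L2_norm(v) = 0.26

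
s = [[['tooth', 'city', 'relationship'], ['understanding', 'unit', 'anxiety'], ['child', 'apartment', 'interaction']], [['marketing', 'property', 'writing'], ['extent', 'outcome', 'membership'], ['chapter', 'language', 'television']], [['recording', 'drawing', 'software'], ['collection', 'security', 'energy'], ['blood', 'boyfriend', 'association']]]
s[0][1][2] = 'anxiety'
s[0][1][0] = 'understanding'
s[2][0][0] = 'recording'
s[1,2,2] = 'television'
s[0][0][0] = 'tooth'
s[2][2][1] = 'boyfriend'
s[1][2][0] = 'chapter'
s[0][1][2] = 'anxiety'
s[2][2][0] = 'blood'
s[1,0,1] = 'property'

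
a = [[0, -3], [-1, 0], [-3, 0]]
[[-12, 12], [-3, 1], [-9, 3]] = a @[[3, -1], [4, -4]]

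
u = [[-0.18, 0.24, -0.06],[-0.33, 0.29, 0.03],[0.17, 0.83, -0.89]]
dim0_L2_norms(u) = [0.41, 0.91, 0.89]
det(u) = 0.00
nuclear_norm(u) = 1.73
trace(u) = -0.78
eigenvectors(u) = [[0.09, -0.56, 0.42], [-0.0, -0.55, 0.66], [1.00, -0.62, 0.62]]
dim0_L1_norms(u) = [0.68, 1.36, 0.98]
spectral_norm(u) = 1.25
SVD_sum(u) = [[0.02, 0.14, -0.14], [0.01, 0.11, -0.11], [0.09, 0.87, -0.86]] + [[-0.19, 0.1, 0.08], [-0.34, 0.18, 0.14], [0.08, -0.04, -0.03]] + [[-0.0, -0.00, -0.00], [0.0, 0.0, 0.00], [0.0, 0.00, 0.0]]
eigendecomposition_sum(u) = [[0.04,0.05,-0.08], [-0.0,-0.00,0.00], [0.49,0.55,-0.92]] + [[-0.03, 0.02, 0.0], [-0.03, 0.02, 0.0], [-0.04, 0.02, 0.00]] + [[-0.19, 0.17, 0.02], [-0.30, 0.27, 0.03], [-0.28, 0.26, 0.02]]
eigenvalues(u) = [-0.88, -0.01, 0.11]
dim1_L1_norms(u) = [0.48, 0.65, 1.89]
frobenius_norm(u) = 1.34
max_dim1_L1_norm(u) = 1.89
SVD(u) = [[0.16, -0.48, 0.86], [0.13, -0.85, -0.50], [0.98, 0.19, -0.07]] @ diag([1.2515560625087274, 0.4806290358881176, 0.0017754601965594076]) @ [[0.08, 0.71, -0.70], [0.83, -0.43, -0.34], [-0.55, -0.56, -0.63]]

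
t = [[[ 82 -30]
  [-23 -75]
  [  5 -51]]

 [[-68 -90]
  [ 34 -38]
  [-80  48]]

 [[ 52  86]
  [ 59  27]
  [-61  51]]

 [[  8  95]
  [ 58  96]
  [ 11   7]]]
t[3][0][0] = 8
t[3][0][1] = 95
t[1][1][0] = 34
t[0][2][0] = 5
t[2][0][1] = 86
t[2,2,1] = 51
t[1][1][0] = 34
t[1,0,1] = -90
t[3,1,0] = 58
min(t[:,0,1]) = -90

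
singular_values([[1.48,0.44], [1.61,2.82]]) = [3.45, 1.0]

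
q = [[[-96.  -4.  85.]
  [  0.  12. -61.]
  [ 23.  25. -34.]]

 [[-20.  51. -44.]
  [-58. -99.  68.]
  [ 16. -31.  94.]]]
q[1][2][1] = -31.0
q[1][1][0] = -58.0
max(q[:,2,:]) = 94.0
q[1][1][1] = -99.0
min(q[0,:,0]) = -96.0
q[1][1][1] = -99.0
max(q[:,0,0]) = -20.0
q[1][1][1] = -99.0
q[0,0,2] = 85.0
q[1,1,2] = 68.0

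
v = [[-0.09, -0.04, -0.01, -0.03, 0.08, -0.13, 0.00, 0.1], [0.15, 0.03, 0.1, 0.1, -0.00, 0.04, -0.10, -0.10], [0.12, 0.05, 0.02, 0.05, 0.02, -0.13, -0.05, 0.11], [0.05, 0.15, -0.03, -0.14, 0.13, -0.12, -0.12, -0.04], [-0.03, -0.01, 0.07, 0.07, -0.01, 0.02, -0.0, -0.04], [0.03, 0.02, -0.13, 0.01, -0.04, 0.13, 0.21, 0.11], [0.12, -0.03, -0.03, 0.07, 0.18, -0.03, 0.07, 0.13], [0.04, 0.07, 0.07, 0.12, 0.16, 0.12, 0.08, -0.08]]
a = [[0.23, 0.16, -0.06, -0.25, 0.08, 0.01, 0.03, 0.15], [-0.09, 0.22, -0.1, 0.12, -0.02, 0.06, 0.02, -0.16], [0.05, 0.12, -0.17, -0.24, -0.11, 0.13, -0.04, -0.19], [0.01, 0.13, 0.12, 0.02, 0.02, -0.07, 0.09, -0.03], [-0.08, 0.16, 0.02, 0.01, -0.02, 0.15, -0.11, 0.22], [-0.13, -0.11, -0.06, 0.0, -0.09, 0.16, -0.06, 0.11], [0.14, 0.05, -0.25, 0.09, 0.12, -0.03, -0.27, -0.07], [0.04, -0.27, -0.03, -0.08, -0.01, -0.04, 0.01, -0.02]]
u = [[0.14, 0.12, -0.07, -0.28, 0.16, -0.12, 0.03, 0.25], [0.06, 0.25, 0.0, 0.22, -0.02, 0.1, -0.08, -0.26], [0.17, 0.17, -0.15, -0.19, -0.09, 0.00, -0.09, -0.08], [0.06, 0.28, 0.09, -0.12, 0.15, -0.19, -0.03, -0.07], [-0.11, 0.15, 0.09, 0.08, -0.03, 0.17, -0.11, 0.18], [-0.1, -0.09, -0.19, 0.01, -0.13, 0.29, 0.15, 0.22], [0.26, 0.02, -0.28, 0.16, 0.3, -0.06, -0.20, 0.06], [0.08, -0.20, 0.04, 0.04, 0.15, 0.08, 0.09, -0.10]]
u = v + a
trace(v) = -0.07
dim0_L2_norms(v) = [0.26, 0.18, 0.2, 0.24, 0.29, 0.29, 0.29, 0.27]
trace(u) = 0.08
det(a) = -0.00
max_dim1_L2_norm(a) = 0.43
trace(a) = 0.15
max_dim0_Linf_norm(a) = 0.27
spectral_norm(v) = 0.40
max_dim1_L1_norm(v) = 0.78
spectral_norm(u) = 0.70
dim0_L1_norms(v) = [0.63, 0.4, 0.46, 0.59, 0.62, 0.72, 0.63, 0.71]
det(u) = -0.00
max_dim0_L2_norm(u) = 0.51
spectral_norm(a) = 0.53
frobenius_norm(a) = 0.98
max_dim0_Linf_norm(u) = 0.3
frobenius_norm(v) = 0.72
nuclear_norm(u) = 2.98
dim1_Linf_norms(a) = [0.25, 0.22, 0.24, 0.13, 0.22, 0.16, 0.27, 0.27]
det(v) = 0.00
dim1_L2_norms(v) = [0.21, 0.25, 0.23, 0.3, 0.11, 0.3, 0.28, 0.28]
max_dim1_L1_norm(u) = 1.34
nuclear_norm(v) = 1.64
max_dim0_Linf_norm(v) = 0.21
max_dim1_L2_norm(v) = 0.3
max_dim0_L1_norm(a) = 1.22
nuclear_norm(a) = 2.28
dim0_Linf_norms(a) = [0.23, 0.27, 0.25, 0.25, 0.12, 0.16, 0.27, 0.22]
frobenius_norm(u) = 1.22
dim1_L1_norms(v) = [0.48, 0.62, 0.55, 0.78, 0.25, 0.68, 0.66, 0.74]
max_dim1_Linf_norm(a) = 0.27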